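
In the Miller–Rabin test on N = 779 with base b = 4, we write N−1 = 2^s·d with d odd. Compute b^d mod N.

779 − 1 = 778 = 2^1 · 389, so d = 389.
4^1 ≡ 4 (mod 779)
4^2 ≡ 4^2 = 16 ≡ 16 (mod 779)
4^4 ≡ 16^2 = 256 ≡ 256 (mod 779)
4^8 ≡ 256^2 = 65536 ≡ 100 (mod 779)
4^16 ≡ 100^2 = 10000 ≡ 652 (mod 779)
4^32 ≡ 652^2 = 425104 ≡ 549 (mod 779)
4^64 ≡ 549^2 = 301401 ≡ 707 (mod 779)
4^128 ≡ 707^2 = 499849 ≡ 510 (mod 779)
4^256 ≡ 510^2 = 260100 ≡ 693 (mod 779)
389 = 256 + 128 + 4 + 1 in binary powers of 2.
So 4^389 ≡ 693 · 510 · 256 · 4 ≡ 605 (mod 779).
Squaring chain: 605; never reaches −1, so base 4 is a Miller–Rabin witness that 779 is composite.

605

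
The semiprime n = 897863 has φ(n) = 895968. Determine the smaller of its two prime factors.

919

φ(n) = (p−1)(q−1) = n − (p+q) + 1, so p + q = 897863 − 895968 + 1 = 1896.
p and q are the roots of t² − 1896t + 897863 = 0.
Discriminant: 1896² − 4·897863 = 3594816 − 3591452 = 3364; √3364 = 58.
q = (1896 − 58)/2 = 919, p = (1896 + 58)/2 = 977.
Check: 919 · 977 = 897863.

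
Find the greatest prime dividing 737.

67

737 = 11 · 67
67 is prime.
So 737 = 11 · 67; the largest prime factor is 67.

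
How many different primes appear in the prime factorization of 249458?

249458 = 2 · 124729
124729 = 11 · 11339
11339 = 17 · 667
667 = 23 · 29
249458 = 2 · 11 · 17 · 23 · 29, which has 5 distinct prime factors.

5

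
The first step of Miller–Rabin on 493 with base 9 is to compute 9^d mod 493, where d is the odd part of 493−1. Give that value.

457

493 − 1 = 492 = 2^2 · 123, so d = 123.
9^1 ≡ 9 (mod 493)
9^2 ≡ 9^2 = 81 ≡ 81 (mod 493)
9^4 ≡ 81^2 = 6561 ≡ 152 (mod 493)
9^8 ≡ 152^2 = 23104 ≡ 426 (mod 493)
9^16 ≡ 426^2 = 181476 ≡ 52 (mod 493)
9^32 ≡ 52^2 = 2704 ≡ 239 (mod 493)
9^64 ≡ 239^2 = 57121 ≡ 426 (mod 493)
123 = 64 + 32 + 16 + 8 + 2 + 1 in binary powers of 2.
So 9^123 ≡ 426 · 239 · 52 · 426 · 81 · 9 ≡ 457 (mod 493).
Squaring chain: 457 → 310; never reaches −1, so base 9 is a Miller–Rabin witness that 493 is composite.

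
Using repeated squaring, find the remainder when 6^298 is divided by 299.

121

6^1 ≡ 6 (mod 299)
6^2 ≡ 6^2 = 36 ≡ 36 (mod 299)
6^4 ≡ 36^2 = 1296 ≡ 100 (mod 299)
6^8 ≡ 100^2 = 10000 ≡ 133 (mod 299)
6^16 ≡ 133^2 = 17689 ≡ 48 (mod 299)
6^32 ≡ 48^2 = 2304 ≡ 211 (mod 299)
6^64 ≡ 211^2 = 44521 ≡ 269 (mod 299)
6^128 ≡ 269^2 = 72361 ≡ 3 (mod 299)
6^256 ≡ 3^2 = 9 ≡ 9 (mod 299)
298 = 256 + 32 + 8 + 2 in binary powers of 2.
So 6^298 ≡ 9 · 211 · 133 · 36 ≡ 121 (mod 299).
Since 121 ≠ 1, base 6 is a Fermat witness: 299 is composite.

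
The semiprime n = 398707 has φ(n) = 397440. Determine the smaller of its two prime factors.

φ(n) = (p−1)(q−1) = n − (p+q) + 1, so p + q = 398707 − 397440 + 1 = 1268.
p and q are the roots of t² − 1268t + 398707 = 0.
Discriminant: 1268² − 4·398707 = 1607824 − 1594828 = 12996; √12996 = 114.
q = (1268 − 114)/2 = 577, p = (1268 + 114)/2 = 691.
Check: 577 · 691 = 398707.

577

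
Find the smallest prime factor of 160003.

160003 is odd.
Digit sum 10, not divisible by 3.
Ends in 3: not divisible by 5.
7: 160003 = 7·22857 + 4
11: 160003 = 11·14545 + 8
13: 160003 = 13·12307 + 12
17: 160003 = 17·9411 + 16
19: 160003 = 19·8421 + 4
23: 160003 = 23·6956 + 15
29: 160003 = 29·5517 + 10
31: 160003 = 31·5161 + 12
37: 160003 = 37·4324 + 15
41: 160003 = 41·3902 + 21
43: 160003 = 43·3721

43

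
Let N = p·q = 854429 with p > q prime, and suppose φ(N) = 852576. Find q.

φ(n) = (p−1)(q−1) = n − (p+q) + 1, so p + q = 854429 − 852576 + 1 = 1854.
p and q are the roots of t² − 1854t + 854429 = 0.
Discriminant: 1854² − 4·854429 = 3437316 − 3417716 = 19600; √19600 = 140.
q = (1854 − 140)/2 = 857, p = (1854 + 140)/2 = 997.
Check: 857 · 997 = 854429.

857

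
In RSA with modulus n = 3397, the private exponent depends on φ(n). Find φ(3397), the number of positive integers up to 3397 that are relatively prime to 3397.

3276

Factor: 3397 = 43 · 79.
φ(3397) = (43−1) · (79−1) = 42 · 78 = 3276.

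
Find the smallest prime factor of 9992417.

59

9992417 is odd.
Digit sum 41, not divisible by 3.
Ends in 7: not divisible by 5.
7: 9992417 = 7·1427488 + 1
11: 9992417 = 11·908401 + 6
13: 9992417 = 13·768647 + 6
17: 9992417 = 17·587789 + 4
19: 9992417 = 19·525916 + 13
23: 9992417 = 23·434452 + 21
29: 9992417 = 29·344566 + 3
31: 9992417 = 31·322336 + 1
37: 9992417 = 37·270065 + 12
41: 9992417 = 41·243717 + 20
43: 9992417 = 43·232381 + 34
47: 9992417 = 47·212604 + 29
53: 9992417 = 53·188536 + 9
59: 9992417 = 59·169363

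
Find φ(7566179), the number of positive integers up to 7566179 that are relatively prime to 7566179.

Factor: 7566179 = 193 · 197 · 199.
φ(7566179) = (193−1) · (197−1) · (199−1) = 192 · 196 · 198 = 7451136.

7451136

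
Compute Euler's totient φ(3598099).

Factor: 3598099 = 103 · 181 · 193.
φ(3598099) = (103−1) · (181−1) · (193−1) = 102 · 180 · 192 = 3525120.

3525120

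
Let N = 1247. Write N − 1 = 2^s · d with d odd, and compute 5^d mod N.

695

1247 − 1 = 1246 = 2^1 · 623, so d = 623.
5^1 ≡ 5 (mod 1247)
5^2 ≡ 5^2 = 25 ≡ 25 (mod 1247)
5^4 ≡ 25^2 = 625 ≡ 625 (mod 1247)
5^8 ≡ 625^2 = 390625 ≡ 314 (mod 1247)
5^16 ≡ 314^2 = 98596 ≡ 83 (mod 1247)
5^32 ≡ 83^2 = 6889 ≡ 654 (mod 1247)
5^64 ≡ 654^2 = 427716 ≡ 1242 (mod 1247)
5^128 ≡ 1242^2 = 1542564 ≡ 25 (mod 1247)
5^256 ≡ 25^2 = 625 ≡ 625 (mod 1247)
5^512 ≡ 625^2 = 390625 ≡ 314 (mod 1247)
623 = 512 + 64 + 32 + 8 + 4 + 2 + 1 in binary powers of 2.
So 5^623 ≡ 314 · 1242 · 654 · 314 · 625 · 25 · 5 ≡ 695 (mod 1247).
Squaring chain: 695; never reaches −1, so base 5 is a Miller–Rabin witness that 1247 is composite.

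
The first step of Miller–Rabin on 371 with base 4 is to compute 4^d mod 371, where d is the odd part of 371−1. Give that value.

170

371 − 1 = 370 = 2^1 · 185, so d = 185.
4^1 ≡ 4 (mod 371)
4^2 ≡ 4^2 = 16 ≡ 16 (mod 371)
4^4 ≡ 16^2 = 256 ≡ 256 (mod 371)
4^8 ≡ 256^2 = 65536 ≡ 240 (mod 371)
4^16 ≡ 240^2 = 57600 ≡ 95 (mod 371)
4^32 ≡ 95^2 = 9025 ≡ 121 (mod 371)
4^64 ≡ 121^2 = 14641 ≡ 172 (mod 371)
4^128 ≡ 172^2 = 29584 ≡ 275 (mod 371)
185 = 128 + 32 + 16 + 8 + 1 in binary powers of 2.
So 4^185 ≡ 275 · 121 · 95 · 240 · 4 ≡ 170 (mod 371).
Squaring chain: 170; never reaches −1, so base 4 is a Miller–Rabin witness that 371 is composite.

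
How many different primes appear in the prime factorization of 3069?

3

3069 = 3^2 · 341
341 = 11 · 31
3069 = 3^2 · 11 · 31, which has 3 distinct prime factors.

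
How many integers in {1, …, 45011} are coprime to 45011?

40392

Factor: 45011 = 19 · 23 · 103.
φ(45011) = (19−1) · (23−1) · (103−1) = 18 · 22 · 102 = 40392.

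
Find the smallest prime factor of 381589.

13

381589 is odd.
Digit sum 34, not divisible by 3.
Ends in 9: not divisible by 5.
7: 381589 = 7·54512 + 5
11: 381589 = 11·34689 + 10
13: 381589 = 13·29353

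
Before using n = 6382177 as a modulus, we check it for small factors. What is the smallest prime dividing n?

47

6382177 is odd.
Digit sum 34, not divisible by 3.
Ends in 7: not divisible by 5.
7: 6382177 = 7·911739 + 4
11: 6382177 = 11·580197 + 10
13: 6382177 = 13·490936 + 9
17: 6382177 = 17·375422 + 3
19: 6382177 = 19·335904 + 1
23: 6382177 = 23·277485 + 22
29: 6382177 = 29·220075 + 2
31: 6382177 = 31·205876 + 21
37: 6382177 = 37·172491 + 10
41: 6382177 = 41·155662 + 35
43: 6382177 = 43·148422 + 31
47: 6382177 = 47·135791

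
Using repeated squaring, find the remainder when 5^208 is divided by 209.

81

5^1 ≡ 5 (mod 209)
5^2 ≡ 5^2 = 25 ≡ 25 (mod 209)
5^4 ≡ 25^2 = 625 ≡ 207 (mod 209)
5^8 ≡ 207^2 = 42849 ≡ 4 (mod 209)
5^16 ≡ 4^2 = 16 ≡ 16 (mod 209)
5^32 ≡ 16^2 = 256 ≡ 47 (mod 209)
5^64 ≡ 47^2 = 2209 ≡ 119 (mod 209)
5^128 ≡ 119^2 = 14161 ≡ 158 (mod 209)
208 = 128 + 64 + 16 in binary powers of 2.
So 5^208 ≡ 158 · 119 · 16 ≡ 81 (mod 209).
Since 81 ≠ 1, base 5 is a Fermat witness: 209 is composite.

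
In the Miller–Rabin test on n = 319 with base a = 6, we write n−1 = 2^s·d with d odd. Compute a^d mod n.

178

319 − 1 = 318 = 2^1 · 159, so d = 159.
6^1 ≡ 6 (mod 319)
6^2 ≡ 6^2 = 36 ≡ 36 (mod 319)
6^4 ≡ 36^2 = 1296 ≡ 20 (mod 319)
6^8 ≡ 20^2 = 400 ≡ 81 (mod 319)
6^16 ≡ 81^2 = 6561 ≡ 181 (mod 319)
6^32 ≡ 181^2 = 32761 ≡ 223 (mod 319)
6^64 ≡ 223^2 = 49729 ≡ 284 (mod 319)
6^128 ≡ 284^2 = 80656 ≡ 268 (mod 319)
159 = 128 + 16 + 8 + 4 + 2 + 1 in binary powers of 2.
So 6^159 ≡ 268 · 181 · 81 · 20 · 36 · 6 ≡ 178 (mod 319).
Squaring chain: 178; never reaches −1, so base 6 is a Miller–Rabin witness that 319 is composite.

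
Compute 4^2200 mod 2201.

187

4^1 ≡ 4 (mod 2201)
4^2 ≡ 4^2 = 16 ≡ 16 (mod 2201)
4^4 ≡ 16^2 = 256 ≡ 256 (mod 2201)
4^8 ≡ 256^2 = 65536 ≡ 1707 (mod 2201)
4^16 ≡ 1707^2 = 2913849 ≡ 1926 (mod 2201)
4^32 ≡ 1926^2 = 3709476 ≡ 791 (mod 2201)
4^64 ≡ 791^2 = 625681 ≡ 597 (mod 2201)
4^128 ≡ 597^2 = 356409 ≡ 2048 (mod 2201)
4^256 ≡ 2048^2 = 4194304 ≡ 1399 (mod 2201)
4^512 ≡ 1399^2 = 1957201 ≡ 512 (mod 2201)
4^1024 ≡ 512^2 = 262144 ≡ 225 (mod 2201)
4^2048 ≡ 225^2 = 50625 ≡ 2 (mod 2201)
2200 = 2048 + 128 + 16 + 8 in binary powers of 2.
So 4^2200 ≡ 2 · 2048 · 1926 · 1707 ≡ 187 (mod 2201).
Since 187 ≠ 1, base 4 is a Fermat witness: 2201 is composite.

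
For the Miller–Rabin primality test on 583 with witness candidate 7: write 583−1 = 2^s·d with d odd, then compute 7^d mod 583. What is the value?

271

583 − 1 = 582 = 2^1 · 291, so d = 291.
7^1 ≡ 7 (mod 583)
7^2 ≡ 7^2 = 49 ≡ 49 (mod 583)
7^4 ≡ 49^2 = 2401 ≡ 69 (mod 583)
7^8 ≡ 69^2 = 4761 ≡ 97 (mod 583)
7^16 ≡ 97^2 = 9409 ≡ 81 (mod 583)
7^32 ≡ 81^2 = 6561 ≡ 148 (mod 583)
7^64 ≡ 148^2 = 21904 ≡ 333 (mod 583)
7^128 ≡ 333^2 = 110889 ≡ 119 (mod 583)
7^256 ≡ 119^2 = 14161 ≡ 169 (mod 583)
291 = 256 + 32 + 2 + 1 in binary powers of 2.
So 7^291 ≡ 169 · 148 · 49 · 7 ≡ 271 (mod 583).
Squaring chain: 271; never reaches −1, so base 7 is a Miller–Rabin witness that 583 is composite.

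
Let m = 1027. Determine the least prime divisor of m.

1027 is odd.
Digit sum 10, not divisible by 3.
Ends in 7: not divisible by 5.
7: 1027 = 7·146 + 5
11: 1027 = 11·93 + 4
13: 1027 = 13·79

13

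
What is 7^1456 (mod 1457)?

1278

7^1 ≡ 7 (mod 1457)
7^2 ≡ 7^2 = 49 ≡ 49 (mod 1457)
7^4 ≡ 49^2 = 2401 ≡ 944 (mod 1457)
7^8 ≡ 944^2 = 891136 ≡ 909 (mod 1457)
7^16 ≡ 909^2 = 826281 ≡ 162 (mod 1457)
7^32 ≡ 162^2 = 26244 ≡ 18 (mod 1457)
7^64 ≡ 18^2 = 324 ≡ 324 (mod 1457)
7^128 ≡ 324^2 = 104976 ≡ 72 (mod 1457)
7^256 ≡ 72^2 = 5184 ≡ 813 (mod 1457)
7^512 ≡ 813^2 = 660969 ≡ 948 (mod 1457)
7^1024 ≡ 948^2 = 898704 ≡ 1192 (mod 1457)
1456 = 1024 + 256 + 128 + 32 + 16 in binary powers of 2.
So 7^1456 ≡ 1192 · 813 · 72 · 18 · 162 ≡ 1278 (mod 1457).
Since 1278 ≠ 1, base 7 is a Fermat witness: 1457 is composite.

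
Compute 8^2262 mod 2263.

1242

8^1 ≡ 8 (mod 2263)
8^2 ≡ 8^2 = 64 ≡ 64 (mod 2263)
8^4 ≡ 64^2 = 4096 ≡ 1833 (mod 2263)
8^8 ≡ 1833^2 = 3359889 ≡ 1597 (mod 2263)
8^16 ≡ 1597^2 = 2550409 ≡ 8 (mod 2263)
8^32 ≡ 8^2 = 64 ≡ 64 (mod 2263)
8^64 ≡ 64^2 = 4096 ≡ 1833 (mod 2263)
8^128 ≡ 1833^2 = 3359889 ≡ 1597 (mod 2263)
8^256 ≡ 1597^2 = 2550409 ≡ 8 (mod 2263)
8^512 ≡ 8^2 = 64 ≡ 64 (mod 2263)
8^1024 ≡ 64^2 = 4096 ≡ 1833 (mod 2263)
8^2048 ≡ 1833^2 = 3359889 ≡ 1597 (mod 2263)
2262 = 2048 + 128 + 64 + 16 + 4 + 2 in binary powers of 2.
So 8^2262 ≡ 1597 · 1597 · 1833 · 8 · 1833 · 64 ≡ 1242 (mod 2263).
Since 1242 ≠ 1, base 8 is a Fermat witness: 2263 is composite.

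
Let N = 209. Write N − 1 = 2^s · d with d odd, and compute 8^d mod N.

160

209 − 1 = 208 = 2^4 · 13, so d = 13.
8^1 ≡ 8 (mod 209)
8^2 ≡ 8^2 = 64 ≡ 64 (mod 209)
8^4 ≡ 64^2 = 4096 ≡ 125 (mod 209)
8^8 ≡ 125^2 = 15625 ≡ 159 (mod 209)
13 = 8 + 4 + 1 in binary powers of 2.
So 8^13 ≡ 159 · 125 · 8 ≡ 160 (mod 209).
Squaring chain: 160 → 102 → 163 → 26; never reaches −1, so base 8 is a Miller–Rabin witness that 209 is composite.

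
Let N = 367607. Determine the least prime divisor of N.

43

367607 is odd.
Digit sum 29, not divisible by 3.
Ends in 7: not divisible by 5.
7: 367607 = 7·52515 + 2
11: 367607 = 11·33418 + 9
13: 367607 = 13·28277 + 6
17: 367607 = 17·21623 + 16
19: 367607 = 19·19347 + 14
23: 367607 = 23·15982 + 21
29: 367607 = 29·12676 + 3
31: 367607 = 31·11858 + 9
37: 367607 = 37·9935 + 12
41: 367607 = 41·8966 + 1
43: 367607 = 43·8549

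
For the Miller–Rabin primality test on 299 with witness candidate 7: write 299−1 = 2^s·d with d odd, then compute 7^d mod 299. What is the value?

180

299 − 1 = 298 = 2^1 · 149, so d = 149.
7^1 ≡ 7 (mod 299)
7^2 ≡ 7^2 = 49 ≡ 49 (mod 299)
7^4 ≡ 49^2 = 2401 ≡ 9 (mod 299)
7^8 ≡ 9^2 = 81 ≡ 81 (mod 299)
7^16 ≡ 81^2 = 6561 ≡ 282 (mod 299)
7^32 ≡ 282^2 = 79524 ≡ 289 (mod 299)
7^64 ≡ 289^2 = 83521 ≡ 100 (mod 299)
7^128 ≡ 100^2 = 10000 ≡ 133 (mod 299)
149 = 128 + 16 + 4 + 1 in binary powers of 2.
So 7^149 ≡ 133 · 282 · 9 · 7 ≡ 180 (mod 299).
Squaring chain: 180; never reaches −1, so base 7 is a Miller–Rabin witness that 299 is composite.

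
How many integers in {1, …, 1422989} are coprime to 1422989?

Factor: 1422989 = 73 · 101 · 193.
φ(1422989) = (73−1) · (101−1) · (193−1) = 72 · 100 · 192 = 1382400.

1382400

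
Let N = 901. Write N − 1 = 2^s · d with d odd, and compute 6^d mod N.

901 − 1 = 900 = 2^2 · 225, so d = 225.
6^1 ≡ 6 (mod 901)
6^2 ≡ 6^2 = 36 ≡ 36 (mod 901)
6^4 ≡ 36^2 = 1296 ≡ 395 (mod 901)
6^8 ≡ 395^2 = 156025 ≡ 152 (mod 901)
6^16 ≡ 152^2 = 23104 ≡ 579 (mod 901)
6^32 ≡ 579^2 = 335241 ≡ 69 (mod 901)
6^64 ≡ 69^2 = 4761 ≡ 256 (mod 901)
6^128 ≡ 256^2 = 65536 ≡ 664 (mod 901)
225 = 128 + 64 + 32 + 1 in binary powers of 2.
So 6^225 ≡ 664 · 256 · 69 · 6 ≡ 771 (mod 901).
Squaring chain: 771 → 682; never reaches −1, so base 6 is a Miller–Rabin witness that 901 is composite.

771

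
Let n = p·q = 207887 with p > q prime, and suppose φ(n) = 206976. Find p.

463

φ(n) = (p−1)(q−1) = n − (p+q) + 1, so p + q = 207887 − 206976 + 1 = 912.
p and q are the roots of t² − 912t + 207887 = 0.
Discriminant: 912² − 4·207887 = 831744 − 831548 = 196; √196 = 14.
q = (912 − 14)/2 = 449, p = (912 + 14)/2 = 463.
Check: 449 · 463 = 207887.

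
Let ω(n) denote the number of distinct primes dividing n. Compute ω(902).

3

902 = 2 · 451
451 = 11 · 41
902 = 2 · 11 · 41, which has 3 distinct prime factors.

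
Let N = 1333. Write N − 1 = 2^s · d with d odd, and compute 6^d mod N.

216

1333 − 1 = 1332 = 2^2 · 333, so d = 333.
6^1 ≡ 6 (mod 1333)
6^2 ≡ 6^2 = 36 ≡ 36 (mod 1333)
6^4 ≡ 36^2 = 1296 ≡ 1296 (mod 1333)
6^8 ≡ 1296^2 = 1679616 ≡ 36 (mod 1333)
6^16 ≡ 36^2 = 1296 ≡ 1296 (mod 1333)
6^32 ≡ 1296^2 = 1679616 ≡ 36 (mod 1333)
6^64 ≡ 36^2 = 1296 ≡ 1296 (mod 1333)
6^128 ≡ 1296^2 = 1679616 ≡ 36 (mod 1333)
6^256 ≡ 36^2 = 1296 ≡ 1296 (mod 1333)
333 = 256 + 64 + 8 + 4 + 1 in binary powers of 2.
So 6^333 ≡ 1296 · 1296 · 36 · 1296 · 6 ≡ 216 (mod 1333).
Squaring chain: 216 → 1; never reaches −1, so base 6 is a Miller–Rabin witness that 1333 is composite.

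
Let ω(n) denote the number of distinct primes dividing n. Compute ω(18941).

18941 = 13 · 1457
1457 = 31 · 47
18941 = 13 · 31 · 47, which has 3 distinct prime factors.

3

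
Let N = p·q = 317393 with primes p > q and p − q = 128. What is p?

Since p = q + 128, we have 317393 = q(q + 128), so q² + 128q − 317393 = 0.
Discriminant: 128² + 4·317393 = 16384 + 1269572 = 1285956; √1285956 = 1134.
q = (−128 + 1134)/2 = 503, and p = q + 128 = 631.
Check: 503 · 631 = 317393.

631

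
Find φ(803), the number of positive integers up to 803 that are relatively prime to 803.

Factor: 803 = 11 · 73.
φ(803) = (11−1) · (73−1) = 10 · 72 = 720.

720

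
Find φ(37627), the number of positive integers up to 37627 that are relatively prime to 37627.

37240

Factor: 37627 = 191 · 197.
φ(37627) = (191−1) · (197−1) = 190 · 196 = 37240.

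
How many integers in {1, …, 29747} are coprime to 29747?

Factor: 29747 = 151 · 197.
φ(29747) = (151−1) · (197−1) = 150 · 196 = 29400.

29400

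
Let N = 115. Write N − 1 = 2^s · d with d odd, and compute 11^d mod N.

86

115 − 1 = 114 = 2^1 · 57, so d = 57.
11^1 ≡ 11 (mod 115)
11^2 ≡ 11^2 = 121 ≡ 6 (mod 115)
11^4 ≡ 6^2 = 36 ≡ 36 (mod 115)
11^8 ≡ 36^2 = 1296 ≡ 31 (mod 115)
11^16 ≡ 31^2 = 961 ≡ 41 (mod 115)
11^32 ≡ 41^2 = 1681 ≡ 71 (mod 115)
57 = 32 + 16 + 8 + 1 in binary powers of 2.
So 11^57 ≡ 71 · 41 · 31 · 11 ≡ 86 (mod 115).
Squaring chain: 86; never reaches −1, so base 11 is a Miller–Rabin witness that 115 is composite.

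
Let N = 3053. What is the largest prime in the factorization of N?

3053 = 43 · 71
71 is prime.
So 3053 = 43 · 71; the largest prime factor is 71.

71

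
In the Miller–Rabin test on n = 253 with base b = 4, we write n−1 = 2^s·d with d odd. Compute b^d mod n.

9

253 − 1 = 252 = 2^2 · 63, so d = 63.
4^1 ≡ 4 (mod 253)
4^2 ≡ 4^2 = 16 ≡ 16 (mod 253)
4^4 ≡ 16^2 = 256 ≡ 3 (mod 253)
4^8 ≡ 3^2 = 9 ≡ 9 (mod 253)
4^16 ≡ 9^2 = 81 ≡ 81 (mod 253)
4^32 ≡ 81^2 = 6561 ≡ 236 (mod 253)
63 = 32 + 16 + 8 + 4 + 2 + 1 in binary powers of 2.
So 4^63 ≡ 236 · 81 · 9 · 3 · 16 · 4 ≡ 9 (mod 253).
Squaring chain: 9 → 81; never reaches −1, so base 4 is a Miller–Rabin witness that 253 is composite.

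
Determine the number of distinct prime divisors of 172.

2

172 = 2^2 · 43
172 = 2^2 · 43, which has 2 distinct prime factors.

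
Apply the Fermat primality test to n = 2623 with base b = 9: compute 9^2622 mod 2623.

752

9^1 ≡ 9 (mod 2623)
9^2 ≡ 9^2 = 81 ≡ 81 (mod 2623)
9^4 ≡ 81^2 = 6561 ≡ 1315 (mod 2623)
9^8 ≡ 1315^2 = 1729225 ≡ 668 (mod 2623)
9^16 ≡ 668^2 = 446224 ≡ 314 (mod 2623)
9^32 ≡ 314^2 = 98596 ≡ 1545 (mod 2623)
9^64 ≡ 1545^2 = 2387025 ≡ 95 (mod 2623)
9^128 ≡ 95^2 = 9025 ≡ 1156 (mod 2623)
9^256 ≡ 1156^2 = 1336336 ≡ 1229 (mod 2623)
9^512 ≡ 1229^2 = 1510441 ≡ 2216 (mod 2623)
9^1024 ≡ 2216^2 = 4910656 ≡ 400 (mod 2623)
9^2048 ≡ 400^2 = 160000 ≡ 2620 (mod 2623)
2622 = 2048 + 512 + 32 + 16 + 8 + 4 + 2 in binary powers of 2.
So 9^2622 ≡ 2620 · 2216 · 1545 · 314 · 668 · 1315 · 81 ≡ 752 (mod 2623).
Since 752 ≠ 1, base 9 is a Fermat witness: 2623 is composite.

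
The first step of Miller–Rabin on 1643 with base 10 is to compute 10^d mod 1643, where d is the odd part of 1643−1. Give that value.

1643 − 1 = 1642 = 2^1 · 821, so d = 821.
10^1 ≡ 10 (mod 1643)
10^2 ≡ 10^2 = 100 ≡ 100 (mod 1643)
10^4 ≡ 100^2 = 10000 ≡ 142 (mod 1643)
10^8 ≡ 142^2 = 20164 ≡ 448 (mod 1643)
10^16 ≡ 448^2 = 200704 ≡ 258 (mod 1643)
10^32 ≡ 258^2 = 66564 ≡ 844 (mod 1643)
10^64 ≡ 844^2 = 712336 ≡ 917 (mod 1643)
10^128 ≡ 917^2 = 840889 ≡ 1316 (mod 1643)
10^256 ≡ 1316^2 = 1731856 ≡ 134 (mod 1643)
10^512 ≡ 134^2 = 17956 ≡ 1526 (mod 1643)
821 = 512 + 256 + 32 + 16 + 4 + 1 in binary powers of 2.
So 10^821 ≡ 1526 · 134 · 844 · 258 · 142 · 10 ≡ 577 (mod 1643).
Squaring chain: 577; never reaches −1, so base 10 is a Miller–Rabin witness that 1643 is composite.

577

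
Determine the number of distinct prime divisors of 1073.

2

1073 = 29 · 37
1073 = 29 · 37, which has 2 distinct prime factors.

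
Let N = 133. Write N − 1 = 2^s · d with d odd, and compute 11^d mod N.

1

133 − 1 = 132 = 2^2 · 33, so d = 33.
11^1 ≡ 11 (mod 133)
11^2 ≡ 11^2 = 121 ≡ 121 (mod 133)
11^4 ≡ 121^2 = 14641 ≡ 11 (mod 133)
11^8 ≡ 11^2 = 121 ≡ 121 (mod 133)
11^16 ≡ 121^2 = 14641 ≡ 11 (mod 133)
11^32 ≡ 11^2 = 121 ≡ 121 (mod 133)
33 = 32 + 1 in binary powers of 2.
So 11^33 ≡ 121 · 11 ≡ 1 (mod 133).
Since 11^d ≡ 1 (mod 133), base 11 does not prove 133 composite.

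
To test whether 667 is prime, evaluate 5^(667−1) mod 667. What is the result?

169

5^1 ≡ 5 (mod 667)
5^2 ≡ 5^2 = 25 ≡ 25 (mod 667)
5^4 ≡ 25^2 = 625 ≡ 625 (mod 667)
5^8 ≡ 625^2 = 390625 ≡ 430 (mod 667)
5^16 ≡ 430^2 = 184900 ≡ 141 (mod 667)
5^32 ≡ 141^2 = 19881 ≡ 538 (mod 667)
5^64 ≡ 538^2 = 289444 ≡ 633 (mod 667)
5^128 ≡ 633^2 = 400689 ≡ 489 (mod 667)
5^256 ≡ 489^2 = 239121 ≡ 335 (mod 667)
5^512 ≡ 335^2 = 112225 ≡ 169 (mod 667)
666 = 512 + 128 + 16 + 8 + 2 in binary powers of 2.
So 5^666 ≡ 169 · 489 · 141 · 430 · 25 ≡ 169 (mod 667).
Since 169 ≠ 1, base 5 is a Fermat witness: 667 is composite.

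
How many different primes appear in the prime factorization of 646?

3

646 = 2 · 323
323 = 17 · 19
646 = 2 · 17 · 19, which has 3 distinct prime factors.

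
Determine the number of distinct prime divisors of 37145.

4

37145 = 5 · 7429
7429 = 17 · 437
437 = 19 · 23
37145 = 5 · 17 · 19 · 23, which has 4 distinct prime factors.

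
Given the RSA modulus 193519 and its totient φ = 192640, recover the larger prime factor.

φ(n) = (p−1)(q−1) = n − (p+q) + 1, so p + q = 193519 − 192640 + 1 = 880.
p and q are the roots of t² − 880t + 193519 = 0.
Discriminant: 880² − 4·193519 = 774400 − 774076 = 324; √324 = 18.
q = (880 − 18)/2 = 431, p = (880 + 18)/2 = 449.
Check: 431 · 449 = 193519.

449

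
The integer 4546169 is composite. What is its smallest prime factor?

4546169 is odd.
Digit sum 35, not divisible by 3.
Ends in 9: not divisible by 5.
7: 4546169 = 7·649452 + 5
11: 4546169 = 11·413288 + 1
13: 4546169 = 13·349705 + 4
17: 4546169 = 17·267421 + 12
19: 4546169 = 19·239272 + 1
23: 4546169 = 23·197659 + 12
29: 4546169 = 29·156764 + 13
31: 4546169 = 31·146650 + 19
37: 4546169 = 37·122869 + 16
41: 4546169 = 41·110882 + 7
43: 4546169 = 43·105724 + 37
47: 4546169 = 47·96727

47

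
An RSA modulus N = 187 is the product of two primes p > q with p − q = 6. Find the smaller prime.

Since p = q + 6, we have 187 = q(q + 6), so q² + 6q − 187 = 0.
Discriminant: 6² + 4·187 = 36 + 748 = 784; √784 = 28.
q = (−6 + 28)/2 = 11, and p = q + 6 = 17.
Check: 11 · 17 = 187.

11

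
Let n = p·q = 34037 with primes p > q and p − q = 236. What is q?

Since p = q + 236, we have 34037 = q(q + 236), so q² + 236q − 34037 = 0.
Discriminant: 236² + 4·34037 = 55696 + 136148 = 191844; √191844 = 438.
q = (−236 + 438)/2 = 101, and p = q + 236 = 337.
Check: 101 · 337 = 34037.

101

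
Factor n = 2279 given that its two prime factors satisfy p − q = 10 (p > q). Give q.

Since p = q + 10, we have 2279 = q(q + 10), so q² + 10q − 2279 = 0.
Discriminant: 10² + 4·2279 = 100 + 9116 = 9216; √9216 = 96.
q = (−10 + 96)/2 = 43, and p = q + 10 = 53.
Check: 43 · 53 = 2279.

43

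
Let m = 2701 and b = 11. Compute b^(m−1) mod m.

11^1 ≡ 11 (mod 2701)
11^2 ≡ 11^2 = 121 ≡ 121 (mod 2701)
11^4 ≡ 121^2 = 14641 ≡ 1136 (mod 2701)
11^8 ≡ 1136^2 = 1290496 ≡ 2119 (mod 2701)
11^16 ≡ 2119^2 = 4490161 ≡ 1099 (mod 2701)
11^32 ≡ 1099^2 = 1207801 ≡ 454 (mod 2701)
11^64 ≡ 454^2 = 206116 ≡ 840 (mod 2701)
11^128 ≡ 840^2 = 705600 ≡ 639 (mod 2701)
11^256 ≡ 639^2 = 408321 ≡ 470 (mod 2701)
11^512 ≡ 470^2 = 220900 ≡ 2119 (mod 2701)
11^1024 ≡ 2119^2 = 4490161 ≡ 1099 (mod 2701)
11^2048 ≡ 1099^2 = 1207801 ≡ 454 (mod 2701)
2700 = 2048 + 512 + 128 + 8 + 4 in binary powers of 2.
So 11^2700 ≡ 454 · 2119 · 639 · 2119 · 1136 ≡ 2554 (mod 2701).
Since 2554 ≠ 1, base 11 is a Fermat witness: 2701 is composite.

2554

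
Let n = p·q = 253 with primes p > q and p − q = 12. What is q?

11

Since p = q + 12, we have 253 = q(q + 12), so q² + 12q − 253 = 0.
Discriminant: 12² + 4·253 = 144 + 1012 = 1156; √1156 = 34.
q = (−12 + 34)/2 = 11, and p = q + 12 = 23.
Check: 11 · 23 = 253.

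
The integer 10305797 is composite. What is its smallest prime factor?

53

10305797 is odd.
Digit sum 32, not divisible by 3.
Ends in 7: not divisible by 5.
7: 10305797 = 7·1472256 + 5
11: 10305797 = 11·936890 + 7
13: 10305797 = 13·792753 + 8
17: 10305797 = 17·606223 + 6
19: 10305797 = 19·542410 + 7
23: 10305797 = 23·448078 + 3
29: 10305797 = 29·355372 + 9
31: 10305797 = 31·332445 + 2
37: 10305797 = 37·278535 + 2
41: 10305797 = 41·251360 + 37
43: 10305797 = 43·239669 + 30
47: 10305797 = 47·219272 + 13
53: 10305797 = 53·194449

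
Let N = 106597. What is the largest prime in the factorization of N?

67

106597 = 37 · 2881
2881 = 43 · 67
67 is prime.
So 106597 = 37 · 43 · 67; the largest prime factor is 67.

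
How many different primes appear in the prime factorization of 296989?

4

296989 = 7^2 · 6061
6061 = 11 · 551
551 = 19 · 29
296989 = 7^2 · 11 · 19 · 29, which has 4 distinct prime factors.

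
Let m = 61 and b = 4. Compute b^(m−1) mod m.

1

4^1 ≡ 4 (mod 61)
4^2 ≡ 4^2 = 16 ≡ 16 (mod 61)
4^4 ≡ 16^2 = 256 ≡ 12 (mod 61)
4^8 ≡ 12^2 = 144 ≡ 22 (mod 61)
4^16 ≡ 22^2 = 484 ≡ 57 (mod 61)
4^32 ≡ 57^2 = 3249 ≡ 16 (mod 61)
60 = 32 + 16 + 8 + 4 in binary powers of 2.
So 4^60 ≡ 16 · 57 · 22 · 12 ≡ 1 (mod 61).
Since the result is 1, base 4 gives no evidence that 61 is composite.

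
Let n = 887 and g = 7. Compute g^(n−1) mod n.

7^1 ≡ 7 (mod 887)
7^2 ≡ 7^2 = 49 ≡ 49 (mod 887)
7^4 ≡ 49^2 = 2401 ≡ 627 (mod 887)
7^8 ≡ 627^2 = 393129 ≡ 188 (mod 887)
7^16 ≡ 188^2 = 35344 ≡ 751 (mod 887)
7^32 ≡ 751^2 = 564001 ≡ 756 (mod 887)
7^64 ≡ 756^2 = 571536 ≡ 308 (mod 887)
7^128 ≡ 308^2 = 94864 ≡ 842 (mod 887)
7^256 ≡ 842^2 = 708964 ≡ 251 (mod 887)
7^512 ≡ 251^2 = 63001 ≡ 24 (mod 887)
886 = 512 + 256 + 64 + 32 + 16 + 4 + 2 in binary powers of 2.
So 7^886 ≡ 24 · 251 · 308 · 756 · 751 · 627 · 49 ≡ 1 (mod 887).
Since the result is 1, base 7 gives no evidence that 887 is composite.

1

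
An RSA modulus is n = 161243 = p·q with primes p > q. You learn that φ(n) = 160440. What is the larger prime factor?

421

φ(n) = (p−1)(q−1) = n − (p+q) + 1, so p + q = 161243 − 160440 + 1 = 804.
p and q are the roots of t² − 804t + 161243 = 0.
Discriminant: 804² − 4·161243 = 646416 − 644972 = 1444; √1444 = 38.
q = (804 − 38)/2 = 383, p = (804 + 38)/2 = 421.
Check: 383 · 421 = 161243.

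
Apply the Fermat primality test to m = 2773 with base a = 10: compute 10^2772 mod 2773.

10^1 ≡ 10 (mod 2773)
10^2 ≡ 10^2 = 100 ≡ 100 (mod 2773)
10^4 ≡ 100^2 = 10000 ≡ 1681 (mod 2773)
10^8 ≡ 1681^2 = 2825761 ≡ 74 (mod 2773)
10^16 ≡ 74^2 = 5476 ≡ 2703 (mod 2773)
10^32 ≡ 2703^2 = 7306209 ≡ 2127 (mod 2773)
10^64 ≡ 2127^2 = 4524129 ≡ 1366 (mod 2773)
10^128 ≡ 1366^2 = 1865956 ≡ 2500 (mod 2773)
10^256 ≡ 2500^2 = 6250000 ≡ 2431 (mod 2773)
10^512 ≡ 2431^2 = 5909761 ≡ 498 (mod 2773)
10^1024 ≡ 498^2 = 248004 ≡ 1207 (mod 2773)
10^2048 ≡ 1207^2 = 1456849 ≡ 1024 (mod 2773)
2772 = 2048 + 512 + 128 + 64 + 16 + 4 in binary powers of 2.
So 10^2772 ≡ 1024 · 498 · 2500 · 1366 · 2703 · 1681 ≡ 1113 (mod 2773).
Since 1113 ≠ 1, base 10 is a Fermat witness: 2773 is composite.

1113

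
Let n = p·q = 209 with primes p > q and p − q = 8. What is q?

Since p = q + 8, we have 209 = q(q + 8), so q² + 8q − 209 = 0.
Discriminant: 8² + 4·209 = 64 + 836 = 900; √900 = 30.
q = (−8 + 30)/2 = 11, and p = q + 8 = 19.
Check: 11 · 19 = 209.

11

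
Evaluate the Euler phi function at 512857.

Factor: 512857 = 37 · 83 · 167.
φ(512857) = (37−1) · (83−1) · (167−1) = 36 · 82 · 166 = 490032.

490032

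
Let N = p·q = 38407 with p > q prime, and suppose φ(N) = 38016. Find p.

199

φ(n) = (p−1)(q−1) = n − (p+q) + 1, so p + q = 38407 − 38016 + 1 = 392.
p and q are the roots of t² − 392t + 38407 = 0.
Discriminant: 392² − 4·38407 = 153664 − 153628 = 36; √36 = 6.
q = (392 − 6)/2 = 193, p = (392 + 6)/2 = 199.
Check: 193 · 199 = 38407.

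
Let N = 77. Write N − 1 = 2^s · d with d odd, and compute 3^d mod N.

77 − 1 = 76 = 2^2 · 19, so d = 19.
3^1 ≡ 3 (mod 77)
3^2 ≡ 3^2 = 9 ≡ 9 (mod 77)
3^4 ≡ 9^2 = 81 ≡ 4 (mod 77)
3^8 ≡ 4^2 = 16 ≡ 16 (mod 77)
3^16 ≡ 16^2 = 256 ≡ 25 (mod 77)
19 = 16 + 2 + 1 in binary powers of 2.
So 3^19 ≡ 25 · 9 · 3 ≡ 59 (mod 77).
Squaring chain: 59 → 16; never reaches −1, so base 3 is a Miller–Rabin witness that 77 is composite.

59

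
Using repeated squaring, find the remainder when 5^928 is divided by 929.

5^1 ≡ 5 (mod 929)
5^2 ≡ 5^2 = 25 ≡ 25 (mod 929)
5^4 ≡ 25^2 = 625 ≡ 625 (mod 929)
5^8 ≡ 625^2 = 390625 ≡ 445 (mod 929)
5^16 ≡ 445^2 = 198025 ≡ 148 (mod 929)
5^32 ≡ 148^2 = 21904 ≡ 537 (mod 929)
5^64 ≡ 537^2 = 288369 ≡ 379 (mod 929)
5^128 ≡ 379^2 = 143641 ≡ 575 (mod 929)
5^256 ≡ 575^2 = 330625 ≡ 830 (mod 929)
5^512 ≡ 830^2 = 688900 ≡ 511 (mod 929)
928 = 512 + 256 + 128 + 32 in binary powers of 2.
So 5^928 ≡ 511 · 830 · 575 · 537 ≡ 1 (mod 929).
Since the result is 1, base 5 gives no evidence that 929 is composite.

1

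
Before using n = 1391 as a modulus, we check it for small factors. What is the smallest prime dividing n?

1391 is odd.
Digit sum 14, not divisible by 3.
Ends in 1: not divisible by 5.
7: 1391 = 7·198 + 5
11: 1391 = 11·126 + 5
13: 1391 = 13·107

13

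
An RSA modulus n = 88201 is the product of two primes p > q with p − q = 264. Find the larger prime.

457

Since p = q + 264, we have 88201 = q(q + 264), so q² + 264q − 88201 = 0.
Discriminant: 264² + 4·88201 = 69696 + 352804 = 422500; √422500 = 650.
q = (−264 + 650)/2 = 193, and p = q + 264 = 457.
Check: 193 · 457 = 88201.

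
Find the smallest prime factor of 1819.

1819 is odd.
Digit sum 19, not divisible by 3.
Ends in 9: not divisible by 5.
7: 1819 = 7·259 + 6
11: 1819 = 11·165 + 4
13: 1819 = 13·139 + 12
17: 1819 = 17·107

17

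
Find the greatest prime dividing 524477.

89

524477 = 71 · 7387
7387 = 83 · 89
89 is prime.
So 524477 = 71 · 83 · 89; the largest prime factor is 89.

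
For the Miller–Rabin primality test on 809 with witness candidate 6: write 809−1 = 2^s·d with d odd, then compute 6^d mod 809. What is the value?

809 − 1 = 808 = 2^3 · 101, so d = 101.
6^1 ≡ 6 (mod 809)
6^2 ≡ 6^2 = 36 ≡ 36 (mod 809)
6^4 ≡ 36^2 = 1296 ≡ 487 (mod 809)
6^8 ≡ 487^2 = 237169 ≡ 132 (mod 809)
6^16 ≡ 132^2 = 17424 ≡ 435 (mod 809)
6^32 ≡ 435^2 = 189225 ≡ 728 (mod 809)
6^64 ≡ 728^2 = 529984 ≡ 89 (mod 809)
101 = 64 + 32 + 4 + 1 in binary powers of 2.
So 6^101 ≡ 89 · 728 · 487 · 6 ≡ 44 (mod 809).
Squaring chain: 44 → 318 → 808; reaches −1, so base 6 does not prove 809 composite.

44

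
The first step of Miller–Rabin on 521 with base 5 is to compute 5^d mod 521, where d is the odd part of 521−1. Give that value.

520

521 − 1 = 520 = 2^3 · 65, so d = 65.
5^1 ≡ 5 (mod 521)
5^2 ≡ 5^2 = 25 ≡ 25 (mod 521)
5^4 ≡ 25^2 = 625 ≡ 104 (mod 521)
5^8 ≡ 104^2 = 10816 ≡ 396 (mod 521)
5^16 ≡ 396^2 = 156816 ≡ 516 (mod 521)
5^32 ≡ 516^2 = 266256 ≡ 25 (mod 521)
5^64 ≡ 25^2 = 625 ≡ 104 (mod 521)
65 = 64 + 1 in binary powers of 2.
So 5^65 ≡ 104 · 5 ≡ 520 (mod 521).
Since 5^d ≡ 520 (mod 521), base 5 does not prove 521 composite.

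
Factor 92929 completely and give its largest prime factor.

73

92929 = 19 · 4891
4891 = 67 · 73
73 is prime.
So 92929 = 19 · 67 · 73; the largest prime factor is 73.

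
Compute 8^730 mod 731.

8^1 ≡ 8 (mod 731)
8^2 ≡ 8^2 = 64 ≡ 64 (mod 731)
8^4 ≡ 64^2 = 4096 ≡ 441 (mod 731)
8^8 ≡ 441^2 = 194481 ≡ 35 (mod 731)
8^16 ≡ 35^2 = 1225 ≡ 494 (mod 731)
8^32 ≡ 494^2 = 244036 ≡ 613 (mod 731)
8^64 ≡ 613^2 = 375769 ≡ 35 (mod 731)
8^128 ≡ 35^2 = 1225 ≡ 494 (mod 731)
8^256 ≡ 494^2 = 244036 ≡ 613 (mod 731)
8^512 ≡ 613^2 = 375769 ≡ 35 (mod 731)
730 = 512 + 128 + 64 + 16 + 8 + 2 in binary powers of 2.
So 8^730 ≡ 35 · 494 · 35 · 494 · 35 · 64 ≡ 64 (mod 731).
Since 64 ≠ 1, base 8 is a Fermat witness: 731 is composite.

64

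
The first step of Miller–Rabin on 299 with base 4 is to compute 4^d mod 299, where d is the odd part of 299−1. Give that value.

299 − 1 = 298 = 2^1 · 149, so d = 149.
4^1 ≡ 4 (mod 299)
4^2 ≡ 4^2 = 16 ≡ 16 (mod 299)
4^4 ≡ 16^2 = 256 ≡ 256 (mod 299)
4^8 ≡ 256^2 = 65536 ≡ 55 (mod 299)
4^16 ≡ 55^2 = 3025 ≡ 35 (mod 299)
4^32 ≡ 35^2 = 1225 ≡ 29 (mod 299)
4^64 ≡ 29^2 = 841 ≡ 243 (mod 299)
4^128 ≡ 243^2 = 59049 ≡ 146 (mod 299)
149 = 128 + 16 + 4 + 1 in binary powers of 2.
So 4^149 ≡ 146 · 35 · 256 · 4 ≡ 140 (mod 299).
Squaring chain: 140; never reaches −1, so base 4 is a Miller–Rabin witness that 299 is composite.

140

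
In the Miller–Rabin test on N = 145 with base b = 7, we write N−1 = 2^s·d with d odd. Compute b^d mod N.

145 − 1 = 144 = 2^4 · 9, so d = 9.
7^1 ≡ 7 (mod 145)
7^2 ≡ 7^2 = 49 ≡ 49 (mod 145)
7^4 ≡ 49^2 = 2401 ≡ 81 (mod 145)
7^8 ≡ 81^2 = 6561 ≡ 36 (mod 145)
9 = 8 + 1 in binary powers of 2.
So 7^9 ≡ 36 · 7 ≡ 107 (mod 145).
Squaring chain: 107 → 139 → 36 → 136; never reaches −1, so base 7 is a Miller–Rabin witness that 145 is composite.

107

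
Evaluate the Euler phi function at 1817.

Factor: 1817 = 23 · 79.
φ(1817) = (23−1) · (79−1) = 22 · 78 = 1716.

1716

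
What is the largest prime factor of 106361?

73

106361 = 31 · 3431
3431 = 47 · 73
73 is prime.
So 106361 = 31 · 47 · 73; the largest prime factor is 73.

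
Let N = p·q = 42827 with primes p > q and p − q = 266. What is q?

113

Since p = q + 266, we have 42827 = q(q + 266), so q² + 266q − 42827 = 0.
Discriminant: 266² + 4·42827 = 70756 + 171308 = 242064; √242064 = 492.
q = (−266 + 492)/2 = 113, and p = q + 266 = 379.
Check: 113 · 379 = 42827.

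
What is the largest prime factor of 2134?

97

2134 = 2 · 1067
1067 = 11 · 97
97 is prime.
So 2134 = 2 · 11 · 97; the largest prime factor is 97.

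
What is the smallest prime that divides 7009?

7009 is odd.
Digit sum 16, not divisible by 3.
Ends in 9: not divisible by 5.
7: 7009 = 7·1001 + 2
11: 7009 = 11·637 + 2
13: 7009 = 13·539 + 2
17: 7009 = 17·412 + 5
19: 7009 = 19·368 + 17
23: 7009 = 23·304 + 17
29: 7009 = 29·241 + 20
31: 7009 = 31·226 + 3
37: 7009 = 37·189 + 16
41: 7009 = 41·170 + 39
43: 7009 = 43·163

43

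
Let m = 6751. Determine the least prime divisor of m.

43

6751 is odd.
Digit sum 19, not divisible by 3.
Ends in 1: not divisible by 5.
7: 6751 = 7·964 + 3
11: 6751 = 11·613 + 8
13: 6751 = 13·519 + 4
17: 6751 = 17·397 + 2
19: 6751 = 19·355 + 6
23: 6751 = 23·293 + 12
29: 6751 = 29·232 + 23
31: 6751 = 31·217 + 24
37: 6751 = 37·182 + 17
41: 6751 = 41·164 + 27
43: 6751 = 43·157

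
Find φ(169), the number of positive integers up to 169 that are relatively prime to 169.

156

Factor: 169 = 13^2.
φ(169) = 13^1·(13−1) = 156.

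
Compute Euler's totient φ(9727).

9520

Factor: 9727 = 71 · 137.
φ(9727) = (71−1) · (137−1) = 70 · 136 = 9520.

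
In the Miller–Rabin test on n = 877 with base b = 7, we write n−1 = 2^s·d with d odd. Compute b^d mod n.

1

877 − 1 = 876 = 2^2 · 219, so d = 219.
7^1 ≡ 7 (mod 877)
7^2 ≡ 7^2 = 49 ≡ 49 (mod 877)
7^4 ≡ 49^2 = 2401 ≡ 647 (mod 877)
7^8 ≡ 647^2 = 418609 ≡ 280 (mod 877)
7^16 ≡ 280^2 = 78400 ≡ 347 (mod 877)
7^32 ≡ 347^2 = 120409 ≡ 260 (mod 877)
7^64 ≡ 260^2 = 67600 ≡ 71 (mod 877)
7^128 ≡ 71^2 = 5041 ≡ 656 (mod 877)
219 = 128 + 64 + 16 + 8 + 2 + 1 in binary powers of 2.
So 7^219 ≡ 656 · 71 · 347 · 280 · 49 · 7 ≡ 1 (mod 877).
Since 7^d ≡ 1 (mod 877), base 7 does not prove 877 composite.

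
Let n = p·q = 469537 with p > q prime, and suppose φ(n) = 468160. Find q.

617

φ(n) = (p−1)(q−1) = n − (p+q) + 1, so p + q = 469537 − 468160 + 1 = 1378.
p and q are the roots of t² − 1378t + 469537 = 0.
Discriminant: 1378² − 4·469537 = 1898884 − 1878148 = 20736; √20736 = 144.
q = (1378 − 144)/2 = 617, p = (1378 + 144)/2 = 761.
Check: 617 · 761 = 469537.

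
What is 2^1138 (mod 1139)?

412

2^1 ≡ 2 (mod 1139)
2^2 ≡ 2^2 = 4 ≡ 4 (mod 1139)
2^4 ≡ 4^2 = 16 ≡ 16 (mod 1139)
2^8 ≡ 16^2 = 256 ≡ 256 (mod 1139)
2^16 ≡ 256^2 = 65536 ≡ 613 (mod 1139)
2^32 ≡ 613^2 = 375769 ≡ 1038 (mod 1139)
2^64 ≡ 1038^2 = 1077444 ≡ 1089 (mod 1139)
2^128 ≡ 1089^2 = 1185921 ≡ 222 (mod 1139)
2^256 ≡ 222^2 = 49284 ≡ 307 (mod 1139)
2^512 ≡ 307^2 = 94249 ≡ 851 (mod 1139)
2^1024 ≡ 851^2 = 724201 ≡ 936 (mod 1139)
1138 = 1024 + 64 + 32 + 16 + 2 in binary powers of 2.
So 2^1138 ≡ 936 · 1089 · 1038 · 613 · 4 ≡ 412 (mod 1139).
Since 412 ≠ 1, base 2 is a Fermat witness: 1139 is composite.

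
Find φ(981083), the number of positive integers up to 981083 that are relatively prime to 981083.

Factor: 981083 = 53 · 107 · 173.
φ(981083) = (53−1) · (107−1) · (173−1) = 52 · 106 · 172 = 948064.

948064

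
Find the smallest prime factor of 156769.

156769 is odd.
Digit sum 34, not divisible by 3.
Ends in 9: not divisible by 5.
7: 156769 = 7·22395 + 4
11: 156769 = 11·14251 + 8
13: 156769 = 13·12059 + 2
17: 156769 = 17·9221 + 12
19: 156769 = 19·8251

19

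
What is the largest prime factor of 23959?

97

23959 = 13 · 1843
1843 = 19 · 97
97 is prime.
So 23959 = 13 · 19 · 97; the largest prime factor is 97.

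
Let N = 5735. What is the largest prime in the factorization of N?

5735 = 5 · 1147
1147 = 31 · 37
37 is prime.
So 5735 = 5 · 31 · 37; the largest prime factor is 37.

37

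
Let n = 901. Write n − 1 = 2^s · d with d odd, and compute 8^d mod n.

901 − 1 = 900 = 2^2 · 225, so d = 225.
8^1 ≡ 8 (mod 901)
8^2 ≡ 8^2 = 64 ≡ 64 (mod 901)
8^4 ≡ 64^2 = 4096 ≡ 492 (mod 901)
8^8 ≡ 492^2 = 242064 ≡ 596 (mod 901)
8^16 ≡ 596^2 = 355216 ≡ 222 (mod 901)
8^32 ≡ 222^2 = 49284 ≡ 630 (mod 901)
8^64 ≡ 630^2 = 396900 ≡ 460 (mod 901)
8^128 ≡ 460^2 = 211600 ≡ 766 (mod 901)
225 = 128 + 64 + 32 + 1 in binary powers of 2.
So 8^225 ≡ 766 · 460 · 630 · 8 ≡ 875 (mod 901).
Squaring chain: 875 → 676; never reaches −1, so base 8 is a Miller–Rabin witness that 901 is composite.

875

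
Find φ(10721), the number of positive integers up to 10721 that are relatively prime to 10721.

10500

Factor: 10721 = 71 · 151.
φ(10721) = (71−1) · (151−1) = 70 · 150 = 10500.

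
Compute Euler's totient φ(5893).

Factor: 5893 = 71 · 83.
φ(5893) = (71−1) · (83−1) = 70 · 82 = 5740.

5740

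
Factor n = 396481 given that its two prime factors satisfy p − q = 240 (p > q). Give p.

761

Since p = q + 240, we have 396481 = q(q + 240), so q² + 240q − 396481 = 0.
Discriminant: 240² + 4·396481 = 57600 + 1585924 = 1643524; √1643524 = 1282.
q = (−240 + 1282)/2 = 521, and p = q + 240 = 761.
Check: 521 · 761 = 396481.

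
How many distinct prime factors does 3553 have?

3553 = 11 · 323
323 = 17 · 19
3553 = 11 · 17 · 19, which has 3 distinct prime factors.

3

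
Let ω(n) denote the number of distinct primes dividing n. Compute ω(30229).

3

30229 = 19 · 1591
1591 = 37 · 43
30229 = 19 · 37 · 43, which has 3 distinct prime factors.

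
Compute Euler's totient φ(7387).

Factor: 7387 = 83 · 89.
φ(7387) = (83−1) · (89−1) = 82 · 88 = 7216.

7216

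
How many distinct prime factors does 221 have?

221 = 13 · 17
221 = 13 · 17, which has 2 distinct prime factors.

2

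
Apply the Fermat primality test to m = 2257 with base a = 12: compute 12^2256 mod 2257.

12^1 ≡ 12 (mod 2257)
12^2 ≡ 12^2 = 144 ≡ 144 (mod 2257)
12^4 ≡ 144^2 = 20736 ≡ 423 (mod 2257)
12^8 ≡ 423^2 = 178929 ≡ 626 (mod 2257)
12^16 ≡ 626^2 = 391876 ≡ 1415 (mod 2257)
12^32 ≡ 1415^2 = 2002225 ≡ 266 (mod 2257)
12^64 ≡ 266^2 = 70756 ≡ 789 (mod 2257)
12^128 ≡ 789^2 = 622521 ≡ 1846 (mod 2257)
12^256 ≡ 1846^2 = 3407716 ≡ 1903 (mod 2257)
12^512 ≡ 1903^2 = 3621409 ≡ 1181 (mod 2257)
12^1024 ≡ 1181^2 = 1394761 ≡ 2192 (mod 2257)
12^2048 ≡ 2192^2 = 4804864 ≡ 1968 (mod 2257)
2256 = 2048 + 128 + 64 + 16 in binary powers of 2.
So 12^2256 ≡ 1968 · 1846 · 789 · 1415 ≡ 2230 (mod 2257).
Since 2230 ≠ 1, base 12 is a Fermat witness: 2257 is composite.

2230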